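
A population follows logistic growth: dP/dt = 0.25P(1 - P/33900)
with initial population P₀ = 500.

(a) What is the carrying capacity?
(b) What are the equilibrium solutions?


Logistic ODE dP/dt = 0.25P(1 - P/33900) has equilibria where dP/dt = 0, i.e. P = 0 or P = 33900.
The coefficient (1 - P/K) = 0 when P = K, identifying K = 33900 as the carrying capacity.
(a) K = 33900; (b) equilibria P = 0 and P = 33900.


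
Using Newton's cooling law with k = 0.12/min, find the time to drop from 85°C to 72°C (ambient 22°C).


From T(t) = T_a + (T₀ - T_a)e^(-kt), set T(t) = 72:
(72 - 22) / (85 - 22) = e^(-0.12t), so t = -ln(0.794)/0.12 ≈ 1.9 minutes.


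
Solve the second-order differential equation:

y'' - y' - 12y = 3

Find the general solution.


Characteristic roots of r² - r - 12 = 0 are -3, 4.
y_h = C₁e^(-3x) + C₂e^(4x).
Forcing exponent 0 is not a characteristic root; try y_p = A.
Substitute: A·(0 + (-1)·0 + (-12)) = A·-12 = 3, so A = -1/4.
General solution: y = C₁e^(-3x) + C₂e^(4x) - 1/4.


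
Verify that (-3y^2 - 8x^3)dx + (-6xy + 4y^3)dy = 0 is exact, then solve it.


Check exactness: ∂M/∂y = -6y and ∂N/∂x = -6y; equal, so the equation is exact.
Integrate M with respect to x (treating y as constant): ∫M dx = -3xy^2 - 2x^4 + h(y).
Differentiate w.r.t. y and set equal to N: the x-dependent terms already match, leaving h'(y) = 4y^3. Integrate: h(y) = y^4.
So F(x,y) = -3xy^2 - 2x^4 + y^4.
General solution: -3xy^2 - 2x^4 + y^4 = C.


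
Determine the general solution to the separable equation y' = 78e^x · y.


Separate variables: dy/y = 78e^x dx.
Integrate: ln|y| = 78e^x + C₀.
Exponentiate: y = Ce^(78e^x).


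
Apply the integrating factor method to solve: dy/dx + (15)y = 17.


P(x) = 15, Q(x) = 17; integrating factor μ = e^(15x).
(μ y)' = 17e^(15x) ⇒ μ y = (17/15)e^(15x) + C.
Divide by μ: y = 17/15 + Ce^(-15x).


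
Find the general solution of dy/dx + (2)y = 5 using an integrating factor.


P(x) = 2, Q(x) = 5; integrating factor μ = e^(2x).
(μ y)' = 5e^(2x) ⇒ μ y = (5/2)e^(2x) + C.
Divide by μ: y = 5/2 + Ce^(-2x).


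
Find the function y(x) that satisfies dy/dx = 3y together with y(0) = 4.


General solution of y' = 3y is y = Ce^(3x).
Apply y(0) = 4: C = 4.
Particular solution: y = 4e^(3x).


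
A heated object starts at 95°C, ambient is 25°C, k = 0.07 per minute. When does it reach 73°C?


From T(t) = T_a + (T₀ - T_a)e^(-kt), set T(t) = 73:
(73 - 25) / (95 - 25) = e^(-0.07t), so t = -ln(0.686)/0.07 ≈ 5.4 minutes.


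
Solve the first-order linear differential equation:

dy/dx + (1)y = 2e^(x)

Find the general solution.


P(x) = 1 ⇒ μ = e^(x).
(μ y)' = 2e^(2x) ⇒ μ y = (2/2)e^(2x) + C.
Divide by μ: y = e^(x) + Ce^(-x).


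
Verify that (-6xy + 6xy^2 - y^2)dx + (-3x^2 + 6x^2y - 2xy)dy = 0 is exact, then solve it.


Check exactness: ∂M/∂y = -6x + 12xy - 2y and ∂N/∂x = -6x + 12xy - 2y; equal, so the equation is exact.
Integrate M with respect to x (treating y as constant): ∫M dx = -3x^2y + 3x^2y^2 - xy^2 + h(y).
Differentiate w.r.t. y and set equal to N: all terms match, so h'(y) = 0 and h is a constant absorbed into C.
General solution: -3x^2y + 3x^2y^2 - xy^2 = C.


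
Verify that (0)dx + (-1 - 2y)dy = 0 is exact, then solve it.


Check exactness: ∂M/∂y = 0 and ∂N/∂x = 0; equal, so the equation is exact.
Integrate M with respect to x (treating y as constant): ∫M dx = 0 + h(y).
Differentiate w.r.t. y and set equal to N: the x-dependent terms already match, leaving h'(y) = -1 - 2y. Integrate: h(y) = -y - y^2.
So F(x,y) = -y - y^2.
General solution: -y - y^2 = C.


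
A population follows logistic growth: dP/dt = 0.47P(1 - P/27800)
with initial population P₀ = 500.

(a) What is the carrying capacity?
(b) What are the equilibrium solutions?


Logistic ODE dP/dt = 0.47P(1 - P/27800) has equilibria where dP/dt = 0, i.e. P = 0 or P = 27800.
The coefficient (1 - P/K) = 0 when P = K, identifying K = 27800 as the carrying capacity.
(a) K = 27800; (b) equilibria P = 0 and P = 27800.


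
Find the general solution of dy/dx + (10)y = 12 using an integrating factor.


P(x) = 10, Q(x) = 12; integrating factor μ = e^(10x).
(μ y)' = 12e^(10x) ⇒ μ y = (6/5)e^(10x) + C.
Divide by μ: y = 6/5 + Ce^(-10x).


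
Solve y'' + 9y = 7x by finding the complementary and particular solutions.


Homogeneous: r² + 9 = 0 ⇒ r = ±3i, y_h = C₁cos(3x) + C₂sin(3x).
Polynomial forcing; try y_p = Ax + B. Then y_p'' + 9 y_p = 9(Ax + B) = 7x, so B = 0 and A = 7/9.
General solution: y = C₁cos(3x) + C₂sin(3x) + (7/9)x.


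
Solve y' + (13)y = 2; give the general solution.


P(x) = 13, Q(x) = 2; integrating factor μ = e^(13x).
(μ y)' = 2e^(13x) ⇒ μ y = (2/13)e^(13x) + C.
Divide by μ: y = 2/13 + Ce^(-13x).


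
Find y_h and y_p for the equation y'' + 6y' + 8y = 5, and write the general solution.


Characteristic roots of r² + 6r + 8 = 0 are -2, -4.
y_h = C₁e^(-2x) + C₂e^(-4x).
Constant forcing; try y_p = A. Then 8A = 5 ⇒ A = 5/8.
General solution: y = C₁e^(-2x) + C₂e^(-4x) + 5/8.


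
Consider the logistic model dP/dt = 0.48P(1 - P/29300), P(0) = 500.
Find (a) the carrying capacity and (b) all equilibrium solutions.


Logistic ODE dP/dt = 0.48P(1 - P/29300) has equilibria where dP/dt = 0, i.e. P = 0 or P = 29300.
The coefficient (1 - P/K) = 0 when P = K, identifying K = 29300 as the carrying capacity.
(a) K = 29300; (b) equilibria P = 0 and P = 29300.


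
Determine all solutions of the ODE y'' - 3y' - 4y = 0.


Characteristic equation: r² - 3r - 4 = 0.
Factor: (r - 4)(r + 1) = 0 ⇒ r = 4, -1 (distinct real).
General solution: y = C₁e^(4x) + C₂e^(-x).


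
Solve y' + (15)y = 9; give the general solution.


P(x) = 15, Q(x) = 9; integrating factor μ = e^(15x).
(μ y)' = 9e^(15x) ⇒ μ y = (3/5)e^(15x) + C.
Divide by μ: y = 3/5 + Ce^(-15x).


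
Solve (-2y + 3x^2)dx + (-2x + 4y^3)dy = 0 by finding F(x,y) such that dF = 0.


Check exactness: ∂M/∂y = -2 and ∂N/∂x = -2; equal, so the equation is exact.
Integrate M with respect to x (treating y as constant): ∫M dx = -2xy + x^3 + h(y).
Differentiate w.r.t. y and set equal to N: the x-dependent terms already match, leaving h'(y) = 4y^3. Integrate: h(y) = y^4.
So F(x,y) = -2xy + y^4 + x^3.
General solution: -2xy + y^4 + x^3 = C.


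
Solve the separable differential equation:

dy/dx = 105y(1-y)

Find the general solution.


Separate: dy/[y(1-y)] = 105 dx.
Partial fractions: 1/[y(1-y)] = 1/y + 1/(1-y).
Integrate: ln|y/(1-y)| = 105x + C₀.
Solve for y: y = 1/(1 + Ce^(-105x)).


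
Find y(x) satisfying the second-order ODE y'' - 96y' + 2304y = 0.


Characteristic equation: r² - 96r + 2304 = 0, i.e. (r - 48)² = 0.
Repeated root r = 48; include an x factor for the second linearly independent solution.
General solution: y = (C₁ + C₂x)e^(48x).


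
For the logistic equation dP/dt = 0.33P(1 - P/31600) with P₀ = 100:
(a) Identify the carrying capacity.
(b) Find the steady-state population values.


Logistic ODE dP/dt = 0.33P(1 - P/31600) has equilibria where dP/dt = 0, i.e. P = 0 or P = 31600.
The coefficient (1 - P/K) = 0 when P = K, identifying K = 31600 as the carrying capacity.
(a) K = 31600; (b) equilibria P = 0 and P = 31600.


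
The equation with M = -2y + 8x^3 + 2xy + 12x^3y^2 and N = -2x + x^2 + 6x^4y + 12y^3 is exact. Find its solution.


Check exactness: ∂M/∂y = -2 + 2x + 24x^3y and ∂N/∂x = -2 + 2x + 24x^3y; equal, so the equation is exact.
Integrate M with respect to x (treating y as constant): ∫M dx = -2xy + 2x^4 + x^2y + 3x^4y^2 + h(y).
Differentiate w.r.t. y and set equal to N: the x-dependent terms already match, leaving h'(y) = 12y^3. Integrate: h(y) = 3y^4.
So F(x,y) = -2xy + 2x^4 + x^2y + 3x^4y^2 + 3y^4.
General solution: -2xy + 2x^4 + x^2y + 3x^4y^2 + 3y^4 = C.


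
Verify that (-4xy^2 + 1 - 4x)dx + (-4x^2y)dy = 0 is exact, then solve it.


Check exactness: ∂M/∂y = -8xy and ∂N/∂x = -8xy; equal, so the equation is exact.
Integrate M with respect to x (treating y as constant): ∫M dx = -2x^2y^2 + x - 2x^2 + h(y).
Differentiate w.r.t. y and set equal to N: all terms match, so h'(y) = 0 and h is a constant absorbed into C.
General solution: -2x^2y^2 + x - 2x^2 = C.


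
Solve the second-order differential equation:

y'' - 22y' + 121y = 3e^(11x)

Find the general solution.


Characteristic polynomial (r - 11)² = 0; repeated root r = 11.
y_h = (C₁ + C₂x)e^(11x). Forcing matches the repeated root (resonance), so try y_p = Ax² e^(11x).
Substitute and solve for A: 2A = 3, so A = 3/2.
General solution: y = (C₁ + C₂x + (3/2)x²)e^(11x).


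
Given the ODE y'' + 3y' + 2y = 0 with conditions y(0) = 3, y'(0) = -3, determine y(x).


Characteristic roots of r² + 3r + 2 = 0 are -2, -1.
General solution y = c₁ e^(-2x) + c₂ e^(-x).
Apply y(0) = 3: c₁ + c₂ = 3. Apply y'(0) = -3: -2 c₁ - 1 c₂ = -3.
Solve: c₁ = 0, c₂ = 3.
Particular solution: y = 0e^(-2x) + 3e^(-x).


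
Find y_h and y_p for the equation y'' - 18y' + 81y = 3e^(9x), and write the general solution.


Characteristic polynomial (r - 9)² = 0; repeated root r = 9.
y_h = (C₁ + C₂x)e^(9x). Forcing matches the repeated root (resonance), so try y_p = Ax² e^(9x).
Substitute and solve for A: 2A = 3, so A = 3/2.
General solution: y = (C₁ + C₂x + (3/2)x²)e^(9x).


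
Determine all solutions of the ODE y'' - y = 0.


Characteristic equation: r² - 1 = 0.
Factor: (r + 1)(r - 1) = 0 ⇒ r = -1, 1 (distinct real).
General solution: y = C₁e^(-x) + C₂e^(x).


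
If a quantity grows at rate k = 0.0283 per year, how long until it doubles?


Exponential growth: P(t) = P₀ e^(0.0283t). Set P(t)/P₀ = 2: e^(0.0283t) = 2.
Solve: t = ln(2)/0.0283 ≈ 24.49 years.


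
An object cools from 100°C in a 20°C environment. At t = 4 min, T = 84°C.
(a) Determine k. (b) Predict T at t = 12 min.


Newton's law: T(t) = T_a + (T₀ - T_a)e^(-kt).
(a) Use T(4) = 84: (84 - 20)/(100 - 20) = e^(-k·4), so k = -ln(0.800)/4 ≈ 0.0558.
(b) Apply k to t = 12: T(12) = 20 + (80)e^(-0.669) ≈ 61.0°C.


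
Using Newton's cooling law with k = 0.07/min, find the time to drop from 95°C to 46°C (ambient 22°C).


From T(t) = T_a + (T₀ - T_a)e^(-kt), set T(t) = 46:
(46 - 22) / (95 - 22) = e^(-0.07t), so t = -ln(0.329)/0.07 ≈ 15.9 minutes.


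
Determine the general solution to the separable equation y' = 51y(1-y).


Separate: dy/[y(1-y)] = 51 dx.
Partial fractions: 1/[y(1-y)] = 1/y + 1/(1-y).
Integrate: ln|y/(1-y)| = 51x + C₀.
Solve for y: y = 1/(1 + Ce^(-51x)).


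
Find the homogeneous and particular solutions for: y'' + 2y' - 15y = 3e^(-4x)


Characteristic roots of r² + 2r - 15 = 0 are 3, -5.
y_h = C₁e^(3x) + C₂e^(-5x).
Forcing exponent -4 is not a characteristic root; try y_p = Ae^(-4x).
Substitute: A·(16 + (2)·-4 + (-15)) = A·-7 = 3, so A = -3/7.
General solution: y = C₁e^(3x) + C₂e^(-5x) - (3/7)e^(-4x).


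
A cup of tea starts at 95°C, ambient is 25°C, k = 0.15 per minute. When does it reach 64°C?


From T(t) = T_a + (T₀ - T_a)e^(-kt), set T(t) = 64:
(64 - 25) / (95 - 25) = e^(-0.15t), so t = -ln(0.557)/0.15 ≈ 3.9 minutes.


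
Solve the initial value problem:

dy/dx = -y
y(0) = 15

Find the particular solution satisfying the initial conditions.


General solution of y' = -y is y = Ce^(-x).
Apply y(0) = 15: C = 15.
Particular solution: y = 15e^(-x).


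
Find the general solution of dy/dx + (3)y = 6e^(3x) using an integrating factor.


P(x) = 3 ⇒ μ = e^(3x).
(μ y)' = 6e^(6x) ⇒ μ y = (6/6)e^(6x) + C.
Divide by μ: y = e^(3x) + Ce^(-3x).


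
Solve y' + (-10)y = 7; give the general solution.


P(x) = -10 ⇒ μ = e^(-10x).
(μ y)' = 7e^(-10x) ⇒ μ y = -(7/10)e^(-10x) + C.
Divide by μ: y = -7/10 + Ce^(10x).


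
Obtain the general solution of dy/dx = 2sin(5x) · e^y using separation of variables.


Separate: e^(-y) dy = 2sin(5x) dx.
Integrate: -e^(-y) = -(2/5)cos(5x) + C₀.
Rearrange: e^(-y) = (2/5)cos(5x) + C.


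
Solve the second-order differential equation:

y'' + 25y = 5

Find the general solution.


Homogeneous part: r² + 25 = 0 ⇒ r = ±5i, so y_h = C₁cos(5x) + C₂sin(5x).
Try constant y_p = A; plug in: 25A = 5 ⇒ A = 1/5.
General solution: y = C₁cos(5x) + C₂sin(5x) + 1/5.


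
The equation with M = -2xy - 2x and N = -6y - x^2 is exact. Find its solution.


Check exactness: ∂M/∂y = -2x and ∂N/∂x = -2x; equal, so the equation is exact.
Integrate M with respect to x (treating y as constant): ∫M dx = -x^2y - x^2 + h(y).
Differentiate w.r.t. y and set equal to N: the x-dependent terms already match, leaving h'(y) = -6y. Integrate: h(y) = -3y^2.
So F(x,y) = -3y^2 - x^2y - x^2.
General solution: -3y^2 - x^2y - x^2 = C.


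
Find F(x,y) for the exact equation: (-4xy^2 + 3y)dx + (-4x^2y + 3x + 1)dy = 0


Check exactness: ∂M/∂y = -8xy + 3 and ∂N/∂x = -8xy + 3; equal, so the equation is exact.
Integrate M with respect to x (treating y as constant): ∫M dx = -2x^2y^2 + 3xy + h(y).
Differentiate w.r.t. y and set equal to N: the x-dependent terms already match, leaving h'(y) = 1. Integrate: h(y) = y.
So F(x,y) = -2x^2y^2 + 3xy + y.
General solution: -2x^2y^2 + 3xy + y = C.


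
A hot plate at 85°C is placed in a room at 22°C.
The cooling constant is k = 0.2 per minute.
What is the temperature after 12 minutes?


Newton's law: dT/dt = -k(T - T_a) has solution T(t) = T_a + (T₀ - T_a)e^(-kt).
Plug in T_a = 22, T₀ = 85, k = 0.2, t = 12: T(12) = 22 + (63)e^(-2.40) ≈ 27.7°C.


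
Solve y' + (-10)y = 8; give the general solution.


P(x) = -10 ⇒ μ = e^(-10x).
(μ y)' = 8e^(-10x) ⇒ μ y = -(4/5)e^(-10x) + C.
Divide by μ: y = -4/5 + Ce^(10x).


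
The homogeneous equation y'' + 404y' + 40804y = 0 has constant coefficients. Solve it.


Characteristic equation: r² + 404r + 40804 = 0, i.e. (r + 202)² = 0.
Repeated root r = -202; include an x factor for the second linearly independent solution.
General solution: y = (C₁ + C₂x)e^(-202x).


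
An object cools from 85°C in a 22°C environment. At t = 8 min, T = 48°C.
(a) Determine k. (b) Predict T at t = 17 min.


Newton's law: T(t) = T_a + (T₀ - T_a)e^(-kt).
(a) Use T(8) = 48: (48 - 22)/(85 - 22) = e^(-k·8), so k = -ln(0.413)/8 ≈ 0.1106.
(b) Apply k to t = 17: T(17) = 22 + (63)e^(-1.881) ≈ 31.6°C.


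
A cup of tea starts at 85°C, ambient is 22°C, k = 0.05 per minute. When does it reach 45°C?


From T(t) = T_a + (T₀ - T_a)e^(-kt), set T(t) = 45:
(45 - 22) / (85 - 22) = e^(-0.05t), so t = -ln(0.365)/0.05 ≈ 20.2 minutes.


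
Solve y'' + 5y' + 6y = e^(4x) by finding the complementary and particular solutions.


Characteristic roots of r² + 5r + 6 = 0 are -3, -2.
y_h = C₁e^(-3x) + C₂e^(-2x).
Forcing exponent 4 is not a characteristic root; try y_p = Ae^(4x).
Substitute: A·(16 + (5)·4 + (6)) = A·42 = 1, so A = 1/42.
General solution: y = C₁e^(-3x) + C₂e^(-2x) + (1/42)e^(4x).


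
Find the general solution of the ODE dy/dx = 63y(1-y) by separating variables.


Separate: dy/[y(1-y)] = 63 dx.
Partial fractions: 1/[y(1-y)] = 1/y + 1/(1-y).
Integrate: ln|y/(1-y)| = 63x + C₀.
Solve for y: y = 1/(1 + Ce^(-63x)).


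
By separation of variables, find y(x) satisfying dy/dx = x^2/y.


Separate variables: y dy = x^2 dx.
Integrate both sides: y²/2 = (1/3)x^3 + C₀.
Multiply by 2: y² = (2/3)x^3 + C.


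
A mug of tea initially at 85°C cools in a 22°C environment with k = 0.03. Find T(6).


Newton's law: dT/dt = -k(T - T_a) has solution T(t) = T_a + (T₀ - T_a)e^(-kt).
Plug in T_a = 22, T₀ = 85, k = 0.03, t = 6: T(6) = 22 + (63)e^(-0.18) ≈ 74.6°C.


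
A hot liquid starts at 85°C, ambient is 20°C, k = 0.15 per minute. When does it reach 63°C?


From T(t) = T_a + (T₀ - T_a)e^(-kt), set T(t) = 63:
(63 - 20) / (85 - 20) = e^(-0.15t), so t = -ln(0.662)/0.15 ≈ 2.8 minutes.


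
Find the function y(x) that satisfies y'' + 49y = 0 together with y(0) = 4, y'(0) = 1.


Characteristic roots of r² + 49 = 0 are ±7i, so y = C₁cos(7x) + C₂sin(7x).
Apply y(0) = 4: C₁ = 4. Differentiate and apply y'(0) = 1: 7·C₂ = 1, so C₂ = 1/7.
Particular solution: y = 4cos(7x) + (1/7)sin(7x).


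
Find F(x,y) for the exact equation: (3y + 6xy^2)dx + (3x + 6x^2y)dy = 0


Check exactness: ∂M/∂y = 3 + 12xy and ∂N/∂x = 3 + 12xy; equal, so the equation is exact.
Integrate M with respect to x (treating y as constant): ∫M dx = 3xy + 3x^2y^2 + h(y).
Differentiate w.r.t. y and set equal to N: all terms match, so h'(y) = 0 and h is a constant absorbed into C.
General solution: 3xy + 3x^2y^2 = C.


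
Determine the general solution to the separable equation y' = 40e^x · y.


Separate variables: dy/y = 40e^x dx.
Integrate: ln|y| = 40e^x + C₀.
Exponentiate: y = Ce^(40e^x).


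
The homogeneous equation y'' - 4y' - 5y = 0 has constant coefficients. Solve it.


Characteristic equation: r² - 4r - 5 = 0.
Factor: (r - 5)(r + 1) = 0 ⇒ r = 5, -1 (distinct real).
General solution: y = C₁e^(5x) + C₂e^(-x).


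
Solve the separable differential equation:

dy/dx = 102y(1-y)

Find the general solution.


Separate: dy/[y(1-y)] = 102 dx.
Partial fractions: 1/[y(1-y)] = 1/y + 1/(1-y).
Integrate: ln|y/(1-y)| = 102x + C₀.
Solve for y: y = 1/(1 + Ce^(-102x)).


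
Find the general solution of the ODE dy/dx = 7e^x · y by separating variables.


Separate variables: dy/y = 7e^x dx.
Integrate: ln|y| = 7e^x + C₀.
Exponentiate: y = Ce^(7e^x).


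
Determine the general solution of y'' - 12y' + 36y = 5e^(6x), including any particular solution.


Characteristic polynomial (r - 6)² = 0; repeated root r = 6.
y_h = (C₁ + C₂x)e^(6x). Forcing matches the repeated root (resonance), so try y_p = Ax² e^(6x).
Substitute and solve for A: 2A = 5, so A = 5/2.
General solution: y = (C₁ + C₂x + (5/2)x²)e^(6x).


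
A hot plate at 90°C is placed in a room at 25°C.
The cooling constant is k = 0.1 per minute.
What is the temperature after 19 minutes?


Newton's law: dT/dt = -k(T - T_a) has solution T(t) = T_a + (T₀ - T_a)e^(-kt).
Plug in T_a = 25, T₀ = 90, k = 0.1, t = 19: T(19) = 25 + (65)e^(-1.90) ≈ 34.7°C.


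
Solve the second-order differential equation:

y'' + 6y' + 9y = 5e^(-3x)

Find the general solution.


Characteristic polynomial (r + 3)² = 0; repeated root r = -3.
y_h = (C₁ + C₂x)e^(-3x). Forcing matches the repeated root (resonance), so try y_p = Ax² e^(-3x).
Substitute and solve for A: 2A = 5, so A = 5/2.
General solution: y = (C₁ + C₂x + (5/2)x²)e^(-3x).


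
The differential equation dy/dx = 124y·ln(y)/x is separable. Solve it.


Separate: dy/[y ln(y)] = 124 dx/x.
Substitute u = ln(y): du/u = 124 dx/x.
Integrate: ln|ln(y)| = 124ln|x| + C₀, hence ln(y) = C·x^124.


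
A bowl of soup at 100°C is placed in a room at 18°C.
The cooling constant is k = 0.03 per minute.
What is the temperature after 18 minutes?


Newton's law: dT/dt = -k(T - T_a) has solution T(t) = T_a + (T₀ - T_a)e^(-kt).
Plug in T_a = 18, T₀ = 100, k = 0.03, t = 18: T(18) = 18 + (82)e^(-0.54) ≈ 65.8°C.


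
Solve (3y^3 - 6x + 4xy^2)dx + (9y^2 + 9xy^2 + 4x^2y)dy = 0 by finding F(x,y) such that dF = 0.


Check exactness: ∂M/∂y = 9y^2 + 8xy and ∂N/∂x = 9y^2 + 8xy; equal, so the equation is exact.
Integrate M with respect to x (treating y as constant): ∫M dx = 3xy^3 - 3x^2 + 2x^2y^2 + h(y).
Differentiate w.r.t. y and set equal to N: the x-dependent terms already match, leaving h'(y) = 9y^2. Integrate: h(y) = 3y^3.
So F(x,y) = 3y^3 + 3xy^3 - 3x^2 + 2x^2y^2.
General solution: 3y^3 + 3xy^3 - 3x^2 + 2x^2y^2 = C.


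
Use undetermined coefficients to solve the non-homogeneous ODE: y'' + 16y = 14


Homogeneous part: r² + 16 = 0 ⇒ r = ±4i, so y_h = C₁cos(4x) + C₂sin(4x).
Try constant y_p = A; plug in: 16A = 14 ⇒ A = 7/8.
General solution: y = C₁cos(4x) + C₂sin(4x) + 7/8.


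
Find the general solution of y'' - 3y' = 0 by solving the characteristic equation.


Characteristic equation: r² - 3r = 0.
Factor: (r - 3)(r - 0) = 0 ⇒ r = 3, 0 (distinct real).
General solution: y = C₁e^(3x) + C₂.


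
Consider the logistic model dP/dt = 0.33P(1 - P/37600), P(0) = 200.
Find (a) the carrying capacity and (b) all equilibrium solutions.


Logistic ODE dP/dt = 0.33P(1 - P/37600) has equilibria where dP/dt = 0, i.e. P = 0 or P = 37600.
The coefficient (1 - P/K) = 0 when P = K, identifying K = 37600 as the carrying capacity.
(a) K = 37600; (b) equilibria P = 0 and P = 37600.


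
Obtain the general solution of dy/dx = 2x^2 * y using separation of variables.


Separate variables: dy/y = 2x^2 dx.
Integrate: ln|y| = (2/3)x^3 + C₀.
Exponentiate: y = Ce^((2/3)x^3).


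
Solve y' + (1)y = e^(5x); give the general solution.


P(x) = 1 ⇒ μ = e^(x).
(μ y)' = e^(6x) ⇒ μ y = e^(6x)/6 + C.
Divide by μ: y = (1/6)e^(5x) + Ce^(-x).


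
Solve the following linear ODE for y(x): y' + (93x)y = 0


P(x) = 93x ⇒ μ = e^((93/2)x²).
Q(x) = 0 so μ y is constant: y = Ce^(-(93/2)x²).


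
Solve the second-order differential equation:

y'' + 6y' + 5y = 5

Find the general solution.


Characteristic roots of r² + 6r + 5 = 0 are -1, -5.
y_h = C₁e^(-x) + C₂e^(-5x).
Constant forcing; try y_p = A. Then 5A = 5 ⇒ A = 1.
General solution: y = C₁e^(-x) + C₂e^(-5x) + 1.


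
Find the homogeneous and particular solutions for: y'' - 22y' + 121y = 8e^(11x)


Characteristic polynomial (r - 11)² = 0; repeated root r = 11.
y_h = (C₁ + C₂x)e^(11x). Forcing matches the repeated root (resonance), so try y_p = Ax² e^(11x).
Substitute and solve for A: 2A = 8, so A = 4.
General solution: y = (C₁ + C₂x + 4x²)e^(11x).


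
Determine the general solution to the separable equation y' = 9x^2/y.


Separate variables: y dy = 9x^2 dx.
Integrate both sides: y²/2 = 3x^3 + C₀.
Multiply by 2: y² = 6x^3 + C.


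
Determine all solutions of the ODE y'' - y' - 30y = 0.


Characteristic equation: r² - r - 30 = 0.
Factor: (r - 6)(r + 5) = 0 ⇒ r = 6, -5 (distinct real).
General solution: y = C₁e^(6x) + C₂e^(-5x).


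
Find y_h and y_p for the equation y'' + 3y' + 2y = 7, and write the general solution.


Characteristic roots of r² + 3r + 2 = 0 are -1, -2.
y_h = C₁e^(-x) + C₂e^(-2x).
Constant forcing; try y_p = A. Then 2A = 7 ⇒ A = 7/2.
General solution: y = C₁e^(-x) + C₂e^(-2x) + 7/2.


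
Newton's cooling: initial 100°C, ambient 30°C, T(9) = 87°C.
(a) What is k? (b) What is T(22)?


Newton's law: T(t) = T_a + (T₀ - T_a)e^(-kt).
(a) Use T(9) = 87: (87 - 30)/(100 - 30) = e^(-k·9), so k = -ln(0.814)/9 ≈ 0.0228.
(b) Apply k to t = 22: T(22) = 30 + (70)e^(-0.502) ≈ 72.4°C.


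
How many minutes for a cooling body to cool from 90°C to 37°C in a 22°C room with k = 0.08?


From T(t) = T_a + (T₀ - T_a)e^(-kt), set T(t) = 37:
(37 - 22) / (90 - 22) = e^(-0.08t), so t = -ln(0.221)/0.08 ≈ 18.9 minutes.


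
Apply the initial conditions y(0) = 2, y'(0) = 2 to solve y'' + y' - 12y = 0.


Characteristic roots of r² + r - 12 = 0 are 3, -4.
General solution y = c₁ e^(3x) + c₂ e^(-4x).
Apply y(0) = 2: c₁ + c₂ = 2. Apply y'(0) = 2: 3 c₁ - 4 c₂ = 2.
Solve: c₁ = 10/7, c₂ = 4/7.
Particular solution: y = (10/7)e^(3x) + (4/7)e^(-4x).


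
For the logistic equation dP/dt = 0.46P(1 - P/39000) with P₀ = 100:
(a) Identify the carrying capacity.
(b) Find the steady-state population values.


Logistic ODE dP/dt = 0.46P(1 - P/39000) has equilibria where dP/dt = 0, i.e. P = 0 or P = 39000.
The coefficient (1 - P/K) = 0 when P = K, identifying K = 39000 as the carrying capacity.
(a) K = 39000; (b) equilibria P = 0 and P = 39000.


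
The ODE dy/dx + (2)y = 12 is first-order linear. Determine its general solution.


P(x) = 2, Q(x) = 12; integrating factor μ = e^(2x).
(μ y)' = 12e^(2x) ⇒ μ y = 6e^(2x) + C.
Divide by μ: y = 6 + Ce^(-2x).


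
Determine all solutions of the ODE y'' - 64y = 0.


Characteristic equation: r² - 64 = 0.
Factor: (r + 8)(r - 8) = 0 ⇒ r = -8, 8 (distinct real).
General solution: y = C₁e^(-8x) + C₂e^(8x).


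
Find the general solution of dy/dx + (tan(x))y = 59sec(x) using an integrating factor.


P(x) = tan(x) ⇒ μ = e^(∫tan(x)dx) = sec(x).
(sec(x) y)' = 59sec²(x) ⇒ sec(x) y = 59tan(x) + C.
Multiply by cos(x): y = 59sin(x) + C·cos(x).


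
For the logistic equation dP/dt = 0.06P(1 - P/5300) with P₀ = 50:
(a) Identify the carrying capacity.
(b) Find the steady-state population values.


Logistic ODE dP/dt = 0.06P(1 - P/5300) has equilibria where dP/dt = 0, i.e. P = 0 or P = 5300.
The coefficient (1 - P/K) = 0 when P = K, identifying K = 5300 as the carrying capacity.
(a) K = 5300; (b) equilibria P = 0 and P = 5300.


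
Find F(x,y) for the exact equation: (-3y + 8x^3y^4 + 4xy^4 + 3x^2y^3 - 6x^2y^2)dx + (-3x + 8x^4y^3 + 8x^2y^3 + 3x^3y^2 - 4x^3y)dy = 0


Check exactness: ∂M/∂y = -3 + 32x^3y^3 + 16xy^3 + 9x^2y^2 - 12x^2y and ∂N/∂x = -3 + 32x^3y^3 + 16xy^3 + 9x^2y^2 - 12x^2y; equal, so the equation is exact.
Integrate M with respect to x (treating y as constant): ∫M dx = -3xy + 2x^4y^4 + 2x^2y^4 + x^3y^3 - 2x^3y^2 + h(y).
Differentiate w.r.t. y and set equal to N: all terms match, so h'(y) = 0 and h is a constant absorbed into C.
General solution: -3xy + 2x^4y^4 + 2x^2y^4 + x^3y^3 - 2x^3y^2 = C.


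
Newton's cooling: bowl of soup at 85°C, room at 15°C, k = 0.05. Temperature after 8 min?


Newton's law: dT/dt = -k(T - T_a) has solution T(t) = T_a + (T₀ - T_a)e^(-kt).
Plug in T_a = 15, T₀ = 85, k = 0.05, t = 8: T(8) = 15 + (70)e^(-0.40) ≈ 61.9°C.


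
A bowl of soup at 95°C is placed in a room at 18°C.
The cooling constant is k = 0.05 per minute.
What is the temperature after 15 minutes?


Newton's law: dT/dt = -k(T - T_a) has solution T(t) = T_a + (T₀ - T_a)e^(-kt).
Plug in T_a = 18, T₀ = 95, k = 0.05, t = 15: T(15) = 18 + (77)e^(-0.75) ≈ 54.4°C.


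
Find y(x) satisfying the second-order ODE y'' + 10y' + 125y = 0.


Characteristic equation: r² + 10r + 125 = 0.
Discriminant is negative; roots r = -5 ± 10i (complex conjugate pair).
General solution uses e^(α x)(C₁ cos(β x) + C₂ sin(β x)): y = e^(-5x)(C₁cos(10x) + C₂sin(10x)).


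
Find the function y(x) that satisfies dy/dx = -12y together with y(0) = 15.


General solution of y' = -12y is y = Ce^(-12x).
Apply y(0) = 15: C = 15.
Particular solution: y = 15e^(-12x).


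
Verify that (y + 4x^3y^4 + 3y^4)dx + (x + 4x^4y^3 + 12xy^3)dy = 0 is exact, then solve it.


Check exactness: ∂M/∂y = 1 + 16x^3y^3 + 12y^3 and ∂N/∂x = 1 + 16x^3y^3 + 12y^3; equal, so the equation is exact.
Integrate M with respect to x (treating y as constant): ∫M dx = xy + x^4y^4 + 3xy^4 + h(y).
Differentiate w.r.t. y and set equal to N: all terms match, so h'(y) = 0 and h is a constant absorbed into C.
General solution: xy + x^4y^4 + 3xy^4 = C.


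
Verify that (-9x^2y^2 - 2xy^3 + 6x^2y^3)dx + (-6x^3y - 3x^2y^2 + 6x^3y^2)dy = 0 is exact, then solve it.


Check exactness: ∂M/∂y = -18x^2y - 6xy^2 + 18x^2y^2 and ∂N/∂x = -18x^2y - 6xy^2 + 18x^2y^2; equal, so the equation is exact.
Integrate M with respect to x (treating y as constant): ∫M dx = -3x^3y^2 - x^2y^3 + 2x^3y^3 + h(y).
Differentiate w.r.t. y and set equal to N: all terms match, so h'(y) = 0 and h is a constant absorbed into C.
General solution: -3x^3y^2 - x^2y^3 + 2x^3y^3 = C.


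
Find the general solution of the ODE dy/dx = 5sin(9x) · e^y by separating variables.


Separate: e^(-y) dy = 5sin(9x) dx.
Integrate: -e^(-y) = -(5/9)cos(9x) + C₀.
Rearrange: e^(-y) = (5/9)cos(9x) + C.


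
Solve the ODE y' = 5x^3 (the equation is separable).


Integrate both sides with respect to x: y = ∫ 5x^3 dx = (5/4)x^4 + C.


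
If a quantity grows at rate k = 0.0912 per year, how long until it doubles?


Exponential growth: P(t) = P₀ e^(0.0912t). Set P(t)/P₀ = 2: e^(0.0912t) = 2.
Solve: t = ln(2)/0.0912 ≈ 7.60 years.


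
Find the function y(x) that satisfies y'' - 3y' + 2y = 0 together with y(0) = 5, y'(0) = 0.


Characteristic roots of r² - 3r + 2 = 0 are 1, 2.
General solution y = c₁ e^(x) + c₂ e^(2x).
Apply y(0) = 5: c₁ + c₂ = 5. Apply y'(0) = 0: 1 c₁ + 2 c₂ = 0.
Solve: c₁ = 10, c₂ = -5.
Particular solution: y = 10e^(x) - 5e^(2x).


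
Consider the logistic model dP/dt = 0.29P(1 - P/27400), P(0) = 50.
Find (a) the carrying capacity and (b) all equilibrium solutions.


Logistic ODE dP/dt = 0.29P(1 - P/27400) has equilibria where dP/dt = 0, i.e. P = 0 or P = 27400.
The coefficient (1 - P/K) = 0 when P = K, identifying K = 27400 as the carrying capacity.
(a) K = 27400; (b) equilibria P = 0 and P = 27400.


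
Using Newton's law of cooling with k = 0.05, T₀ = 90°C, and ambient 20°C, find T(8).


Newton's law: dT/dt = -k(T - T_a) has solution T(t) = T_a + (T₀ - T_a)e^(-kt).
Plug in T_a = 20, T₀ = 90, k = 0.05, t = 8: T(8) = 20 + (70)e^(-0.40) ≈ 66.9°C.


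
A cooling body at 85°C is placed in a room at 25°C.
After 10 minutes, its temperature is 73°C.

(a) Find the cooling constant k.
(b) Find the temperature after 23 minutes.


Newton's law: T(t) = T_a + (T₀ - T_a)e^(-kt).
(a) Use T(10) = 73: (73 - 25)/(85 - 25) = e^(-k·10), so k = -ln(0.800)/10 ≈ 0.0223.
(b) Apply k to t = 23: T(23) = 25 + (60)e^(-0.513) ≈ 60.9°C.


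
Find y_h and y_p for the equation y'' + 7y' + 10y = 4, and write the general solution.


Characteristic roots of r² + 7r + 10 = 0 are -2, -5.
y_h = C₁e^(-2x) + C₂e^(-5x).
Constant forcing; try y_p = A. Then 10A = 4 ⇒ A = 2/5.
General solution: y = C₁e^(-2x) + C₂e^(-5x) + 2/5.


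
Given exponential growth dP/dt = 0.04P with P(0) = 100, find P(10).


The ODE dP/dt = 0.04P has solution P(t) = P(0)e^(0.04t).
Substitute P(0) = 100 and t = 10: P(10) = 100 e^(0.40) ≈ 149.


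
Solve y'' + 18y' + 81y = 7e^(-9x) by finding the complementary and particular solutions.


Characteristic polynomial (r + 9)² = 0; repeated root r = -9.
y_h = (C₁ + C₂x)e^(-9x). Forcing matches the repeated root (resonance), so try y_p = Ax² e^(-9x).
Substitute and solve for A: 2A = 7, so A = 7/2.
General solution: y = (C₁ + C₂x + (7/2)x²)e^(-9x).


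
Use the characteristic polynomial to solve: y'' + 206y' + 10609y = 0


Characteristic equation: r² + 206r + 10609 = 0, i.e. (r + 103)² = 0.
Repeated root r = -103; include an x factor for the second linearly independent solution.
General solution: y = (C₁ + C₂x)e^(-103x).


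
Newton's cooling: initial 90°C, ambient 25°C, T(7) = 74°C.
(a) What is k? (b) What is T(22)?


Newton's law: T(t) = T_a + (T₀ - T_a)e^(-kt).
(a) Use T(7) = 74: (74 - 25)/(90 - 25) = e^(-k·7), so k = -ln(0.754)/7 ≈ 0.0404.
(b) Apply k to t = 22: T(22) = 25 + (65)e^(-0.888) ≈ 51.7°C.


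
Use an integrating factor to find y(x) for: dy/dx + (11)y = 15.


P(x) = 11, Q(x) = 15; integrating factor μ = e^(11x).
(μ y)' = 15e^(11x) ⇒ μ y = (15/11)e^(11x) + C.
Divide by μ: y = 15/11 + Ce^(-11x).


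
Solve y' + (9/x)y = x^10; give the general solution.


P(x) = 9/x ⇒ μ = x^9.
(x^9 y)' = x^9·x^10 = x^19.
Integrate: x^9 y = x^20/(20) + C.
Solve for y: y = (1/20)x^11 + C/x^9.


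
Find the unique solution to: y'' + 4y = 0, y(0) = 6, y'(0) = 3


Characteristic roots of r² + 4 = 0 are ±2i, so y = C₁cos(2x) + C₂sin(2x).
Apply y(0) = 6: C₁ = 6. Differentiate and apply y'(0) = 3: 2·C₂ = 3, so C₂ = 3/2.
Particular solution: y = 6cos(2x) + (3/2)sin(2x).


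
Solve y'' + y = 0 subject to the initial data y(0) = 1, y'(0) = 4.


Characteristic roots of r² + 1 = 0 are ±1i, so y = C₁cos(x) + C₂sin(x).
Apply y(0) = 1: C₁ = 1. Differentiate and apply y'(0) = 4: 1·C₂ = 4, so C₂ = 4.
Particular solution: y = cos(x) + 4sin(x).


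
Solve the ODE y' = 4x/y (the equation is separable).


Separate variables: y dy = 4x dx.
Integrate both sides: y²/2 = 2x^2 + C₀.
Multiply by 2: y² = 4x^2 + C.


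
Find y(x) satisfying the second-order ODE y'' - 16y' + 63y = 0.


Characteristic equation: r² - 16r + 63 = 0.
Factor: (r - 9)(r - 7) = 0 ⇒ r = 9, 7 (distinct real).
General solution: y = C₁e^(9x) + C₂e^(7x).


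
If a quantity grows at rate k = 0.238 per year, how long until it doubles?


Exponential growth: P(t) = P₀ e^(0.238t). Set P(t)/P₀ = 2: e^(0.238t) = 2.
Solve: t = ln(2)/0.238 ≈ 2.91 years.


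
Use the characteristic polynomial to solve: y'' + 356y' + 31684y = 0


Characteristic equation: r² + 356r + 31684 = 0, i.e. (r + 178)² = 0.
Repeated root r = -178; include an x factor for the second linearly independent solution.
General solution: y = (C₁ + C₂x)e^(-178x).


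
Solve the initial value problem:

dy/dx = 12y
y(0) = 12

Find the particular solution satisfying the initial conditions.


General solution of y' = 12y is y = Ce^(12x).
Apply y(0) = 12: C = 12.
Particular solution: y = 12e^(12x).


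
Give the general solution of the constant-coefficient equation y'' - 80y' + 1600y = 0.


Characteristic equation: r² - 80r + 1600 = 0, i.e. (r - 40)² = 0.
Repeated root r = 40; include an x factor for the second linearly independent solution.
General solution: y = (C₁ + C₂x)e^(40x).


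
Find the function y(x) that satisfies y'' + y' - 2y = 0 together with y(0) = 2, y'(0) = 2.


Characteristic roots of r² + r - 2 = 0 are -2, 1.
General solution y = c₁ e^(-2x) + c₂ e^(x).
Apply y(0) = 2: c₁ + c₂ = 2. Apply y'(0) = 2: -2 c₁ + 1 c₂ = 2.
Solve: c₁ = 0, c₂ = 2.
Particular solution: y = 0e^(-2x) + 2e^(x).


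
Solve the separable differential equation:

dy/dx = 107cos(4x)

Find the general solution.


g(y) = 1, so integrate directly: y = ∫ 107cos(4x) dx = (107/4)sin(4x) + C.


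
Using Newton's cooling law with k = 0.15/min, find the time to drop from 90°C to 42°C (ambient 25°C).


From T(t) = T_a + (T₀ - T_a)e^(-kt), set T(t) = 42:
(42 - 25) / (90 - 25) = e^(-0.15t), so t = -ln(0.262)/0.15 ≈ 8.9 minutes.


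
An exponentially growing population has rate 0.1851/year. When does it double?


Exponential growth: P(t) = P₀ e^(0.1851t). Set P(t)/P₀ = 2: e^(0.1851t) = 2.
Solve: t = ln(2)/0.1851 ≈ 3.74 years.


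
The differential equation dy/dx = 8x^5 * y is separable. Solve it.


Separate variables: dy/y = 8x^5 dx.
Integrate: ln|y| = (4/3)x^6 + C₀.
Exponentiate: y = Ce^((4/3)x^6).


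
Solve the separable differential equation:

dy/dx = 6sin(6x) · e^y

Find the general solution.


Separate: e^(-y) dy = 6sin(6x) dx.
Integrate: -e^(-y) = -cos(6x) + C₀.
Rearrange: e^(-y) = cos(6x) + C.


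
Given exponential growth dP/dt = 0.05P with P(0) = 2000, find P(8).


The ODE dP/dt = 0.05P has solution P(t) = P(0)e^(0.05t).
Substitute P(0) = 2000 and t = 8: P(8) = 2000 e^(0.40) ≈ 2984.


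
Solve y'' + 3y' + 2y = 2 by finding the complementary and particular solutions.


Characteristic roots of r² + 3r + 2 = 0 are -1, -2.
y_h = C₁e^(-x) + C₂e^(-2x).
Constant forcing; try y_p = A. Then 2A = 2 ⇒ A = 1.
General solution: y = C₁e^(-x) + C₂e^(-2x) + 1.


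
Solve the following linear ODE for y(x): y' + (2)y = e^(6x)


P(x) = 2 ⇒ μ = e^(2x).
(μ y)' = e^(8x) ⇒ μ y = e^(8x)/8 + C.
Divide by μ: y = (1/8)e^(6x) + Ce^(-2x).


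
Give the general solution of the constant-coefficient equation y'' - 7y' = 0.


Characteristic equation: r² - 7r = 0.
Factor: (r - 7)(r - 0) = 0 ⇒ r = 7, 0 (distinct real).
General solution: y = C₁e^(7x) + C₂.


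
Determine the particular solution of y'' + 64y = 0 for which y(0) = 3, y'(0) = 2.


Characteristic roots of r² + 64 = 0 are ±8i, so y = C₁cos(8x) + C₂sin(8x).
Apply y(0) = 3: C₁ = 3. Differentiate and apply y'(0) = 2: 8·C₂ = 2, so C₂ = 1/4.
Particular solution: y = 3cos(8x) + (1/4)sin(8x).


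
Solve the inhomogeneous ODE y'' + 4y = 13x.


Homogeneous: r² + 4 = 0 ⇒ r = ±2i, y_h = C₁cos(2x) + C₂sin(2x).
Polynomial forcing; try y_p = Ax + B. Then y_p'' + 4 y_p = 4(Ax + B) = 13x, so B = 0 and A = 13/4.
General solution: y = C₁cos(2x) + C₂sin(2x) + (13/4)x.


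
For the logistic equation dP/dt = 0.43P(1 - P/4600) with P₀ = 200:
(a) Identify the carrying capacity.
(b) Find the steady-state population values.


Logistic ODE dP/dt = 0.43P(1 - P/4600) has equilibria where dP/dt = 0, i.e. P = 0 or P = 4600.
The coefficient (1 - P/K) = 0 when P = K, identifying K = 4600 as the carrying capacity.
(a) K = 4600; (b) equilibria P = 0 and P = 4600.


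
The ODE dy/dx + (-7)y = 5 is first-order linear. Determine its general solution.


P(x) = -7 ⇒ μ = e^(-7x).
(μ y)' = 5e^(-7x) ⇒ μ y = -(5/7)e^(-7x) + C.
Divide by μ: y = -5/7 + Ce^(7x).


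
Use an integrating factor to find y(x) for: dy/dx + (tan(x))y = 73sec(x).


P(x) = tan(x) ⇒ μ = e^(∫tan(x)dx) = sec(x).
(sec(x) y)' = 73sec²(x) ⇒ sec(x) y = 73tan(x) + C.
Multiply by cos(x): y = 73sin(x) + C·cos(x).


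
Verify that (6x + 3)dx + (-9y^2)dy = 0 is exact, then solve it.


Check exactness: ∂M/∂y = 0 and ∂N/∂x = 0; equal, so the equation is exact.
Integrate M with respect to x (treating y as constant): ∫M dx = 3x^2 + 3x + h(y).
Differentiate w.r.t. y and set equal to N: the x-dependent terms already match, leaving h'(y) = -9y^2. Integrate: h(y) = -3y^3.
So F(x,y) = -3y^3 + 3x^2 + 3x.
General solution: -3y^3 + 3x^2 + 3x = C.


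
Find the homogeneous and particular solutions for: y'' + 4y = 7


Homogeneous part: r² + 4 = 0 ⇒ r = ±2i, so y_h = C₁cos(2x) + C₂sin(2x).
Try constant y_p = A; plug in: 4A = 7 ⇒ A = 7/4.
General solution: y = C₁cos(2x) + C₂sin(2x) + 7/4.


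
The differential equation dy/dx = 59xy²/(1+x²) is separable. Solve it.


Separate: dy/y² = 59x/(1+x²) dx.
Integrate LHS: ∫ dy/y² = -1/y.
Integrate RHS via u = 1+x²: (59/2)ln(1+x²) + C.
Result: -1/y = (59/2)ln(1+x²) + C.


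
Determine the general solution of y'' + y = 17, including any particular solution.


Homogeneous part: r² + 1 = 0 ⇒ r = ±1i, so y_h = C₁cos(x) + C₂sin(x).
Try constant y_p = A; plug in: 1A = 17 ⇒ A = 17.
General solution: y = C₁cos(x) + C₂sin(x) + 17.


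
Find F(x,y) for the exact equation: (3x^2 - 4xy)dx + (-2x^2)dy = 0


Check exactness: ∂M/∂y = -4x and ∂N/∂x = -4x; equal, so the equation is exact.
Integrate M with respect to x (treating y as constant): ∫M dx = x^3 - 2x^2y + h(y).
Differentiate w.r.t. y and set equal to N: all terms match, so h'(y) = 0 and h is a constant absorbed into C.
General solution: x^3 - 2x^2y = C.


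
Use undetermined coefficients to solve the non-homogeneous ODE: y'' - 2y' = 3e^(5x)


Characteristic roots of r² - 2r = 0 are 0, 2.
y_h = C₁ + C₂e^(2x).
Forcing exponent 5 is not a characteristic root; try y_p = Ae^(5x).
Substitute: A·(25 + (-2)·5 + (0)) = A·15 = 3, so A = 1/5.
General solution: y = C₁ + C₂e^(2x) + (1/5)e^(5x).


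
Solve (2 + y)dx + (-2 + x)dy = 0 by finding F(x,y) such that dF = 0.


Check exactness: ∂M/∂y = 1 and ∂N/∂x = 1; equal, so the equation is exact.
Integrate M with respect to x (treating y as constant): ∫M dx = 2x + xy + h(y).
Differentiate w.r.t. y and set equal to N: the x-dependent terms already match, leaving h'(y) = -2. Integrate: h(y) = -2y.
So F(x,y) = 2x - 2y + xy.
General solution: 2x - 2y + xy = C.


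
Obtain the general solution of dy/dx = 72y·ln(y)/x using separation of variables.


Separate: dy/[y ln(y)] = 72 dx/x.
Substitute u = ln(y): du/u = 72 dx/x.
Integrate: ln|ln(y)| = 72ln|x| + C₀, hence ln(y) = C·x^72.


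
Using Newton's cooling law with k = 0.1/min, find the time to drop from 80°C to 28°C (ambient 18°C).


From T(t) = T_a + (T₀ - T_a)e^(-kt), set T(t) = 28:
(28 - 18) / (80 - 18) = e^(-0.1t), so t = -ln(0.161)/0.1 ≈ 18.2 minutes.
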